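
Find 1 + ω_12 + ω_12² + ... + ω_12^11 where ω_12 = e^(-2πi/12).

Sum of all nth roots of unity equals 0 for n > 1 (geometric series with r ≠ 1).

0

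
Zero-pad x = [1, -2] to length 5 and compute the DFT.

Original 2-point DFT: [-1, 3]
Zero-padded 5-point DFT provides frequency interpolation.

DFT_5([x, 0, ...]) = [-1, 0.3820+1.9021i, 2.6180+1.1756i, 2.6180-1.1756i, 0.3820-1.9021i]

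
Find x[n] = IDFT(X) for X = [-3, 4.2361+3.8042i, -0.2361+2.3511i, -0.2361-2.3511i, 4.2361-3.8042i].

x[n] = (1/5) Σ(k=0 to 4) X[k] · e^(2πikn/5)

Computing each x[n]:
x[0] = 1
x[1] = -2
x[2] = -2
x[3] = -2
x[4] = 2

x = [1, -2, -2, -2, 2]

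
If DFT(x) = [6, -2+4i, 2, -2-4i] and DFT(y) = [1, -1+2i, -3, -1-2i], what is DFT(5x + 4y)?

By linearity: DFT(5x + 4y) = 5·DFT(x) + 4·DFT(y)
= 5·[6, -2+4i, 2, -2-4i] + 4·[1, -1+2i, -3, -1-2i]

Computing element-wise:
Z[0] = 5·(6) + 4·(1) = 34
Z[1] = 5·(-2+4i) + 4·(-1+2i) = -14+28i
Z[2] = 5·(2) + 4·(-3) = -2
Z[3] = 5·(-2-4i) + 4·(-1-2i) = -14-28i

DFT(5x + 4y) = 5·X + 4·Y = [34, -14+28i, -2, -14-28i]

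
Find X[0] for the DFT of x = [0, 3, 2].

X[0] = Σ(n=0 to 2) x[n] · ω_3^0 = Σ x[n]
= (0) + (3) + (2)

X[0] = 5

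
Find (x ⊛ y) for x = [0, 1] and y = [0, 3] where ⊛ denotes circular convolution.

(x ⊛ y)[n] = Σ(m=0 to 1) x[m] · y[(n-m) mod 2]

Computing each output sample:
(x ⊛ y)[0] = 3
(x ⊛ y)[1] = 0

x ⊛ y = [3, 0]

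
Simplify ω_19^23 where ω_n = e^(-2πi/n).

Since ω_19^19 = 1, powers reduce modulo 19.
23 mod 19 = 4
So ω_19^23 = ω_19^4 = e^(-2πi·4/19)

ω_19^23 = ω_19^4 = 0.2455-0.9694i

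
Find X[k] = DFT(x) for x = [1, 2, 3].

X[k] = Σ(n=0 to 2) x[n] · ω_3^(nk)
where ω_3 = e^(-2πi/3)

Computing each X[k]:
X[0] = 6
X[1] = -1.5000+0.8660i
X[2] = -1.5000-0.8660i

X = [6, -1.5000+0.8660i, -1.5000-0.8660i]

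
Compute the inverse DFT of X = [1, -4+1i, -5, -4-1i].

x[n] = (1/4) Σ(k=0 to 3) X[k] · e^(2πikn/4)

Computing each x[n]:
x[0] = -3
x[1] = 1
x[2] = 1
x[3] = 2

x = [-3, 1, 1, 2]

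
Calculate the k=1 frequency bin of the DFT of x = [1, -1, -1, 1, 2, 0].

X[1] = Σ(n=0 to 5) x[n] · ω_6^(1n) where ω_6 = e^(-2πi/6)
= (1)·ω_6^0 + (-1)·ω_6^1 + (-1)·ω_6^2 + (1)·ω_6^3 + (2)·ω_6^4 + (0)·ω_6^5

X[1] = -1.0000+3.4641i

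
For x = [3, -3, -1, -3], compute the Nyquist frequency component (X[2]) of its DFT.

X[2] = Σ(n=0 to 3) x[n] · ω_4^(2n) where ω_4 = e^(-2πi/4)
= (3)·ω_4^0 + (-3)·ω_4^2 + (-1)·ω_4^4 + (-3)·ω_4^6

X[2] = 8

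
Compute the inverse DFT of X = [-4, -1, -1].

x[n] = (1/3) Σ(k=0 to 2) X[k] · e^(2πikn/3)

Computing each x[n]:
x[0] = -2
x[1] = -1
x[2] = -1

x = [-2, -1, -1]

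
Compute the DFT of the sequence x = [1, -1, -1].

X[k] = Σ(n=0 to 2) x[n] · ω_3^(nk)
where ω_3 = e^(-2πi/3)

Computing each X[k]:
X[0] = -1
X[1] = 2
X[2] = 2

X = [-1, 2, 2]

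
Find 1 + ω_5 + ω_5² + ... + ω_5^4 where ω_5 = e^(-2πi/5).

Sum of all nth roots of unity equals 0 for n > 1 (geometric series with r ≠ 1).

0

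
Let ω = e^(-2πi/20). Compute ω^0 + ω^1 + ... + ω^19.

Sum of all nth roots of unity equals 0 for n > 1 (geometric series with r ≠ 1).

0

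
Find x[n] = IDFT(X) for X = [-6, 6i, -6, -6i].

x[n] = (1/4) Σ(k=0 to 3) X[k] · e^(2πikn/4)

Computing each x[n]:
x[0] = -3
x[1] = -3
x[2] = -3
x[3] = 3

x = [-3, -3, -3, 3]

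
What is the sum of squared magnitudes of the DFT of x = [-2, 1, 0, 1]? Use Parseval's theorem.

Parseval: Σ|x[n]|² = (1/N)Σ|X[k]|², so Σ|X[k]|² = N·Σ|x[n]|² = 4·6.0000

Σ|X[k]|² = N·Σ|x[n]|² = 4·6.0000 = 24.0000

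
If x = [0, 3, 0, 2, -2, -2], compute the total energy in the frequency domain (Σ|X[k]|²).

Parseval: Σ|x[n]|² = (1/N)Σ|X[k]|², so Σ|X[k]|² = N·Σ|x[n]|² = 6·21.0000

Σ|X[k]|² = N·Σ|x[n]|² = 6·21.0000 = 126.0000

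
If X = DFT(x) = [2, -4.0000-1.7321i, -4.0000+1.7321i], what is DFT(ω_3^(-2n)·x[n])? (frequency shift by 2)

Modulation property: DFT(ω_3^(-2n)·x[n]) = X[(k-2) mod 3], so circularly shift X by 2 positions.

X[k-2] = [-4.0000-1.7321i, -4.0000+1.7321i, 2]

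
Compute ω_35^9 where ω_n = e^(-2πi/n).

ω_35^9 = e^(-2πi·9/35)
= cos(-2π·9/35) + i·sin(-2π·9/35)
= cos(-18π/35) + i·sin(-18π/35)

ω_35^9 = cos(-18π/35) + i·sin(-18π/35) = -0.0449-0.9990i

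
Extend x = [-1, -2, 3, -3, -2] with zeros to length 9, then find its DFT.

Original 5-point DFT: [-5, -2.2361-3.5267i, 2.2361+5.7063i, 2.2361-5.7063i, -2.2361+3.5267i]
Zero-padded 9-point DFT provides frequency interpolation.

DFT_9([x, 0, ...]) = [-5, 1.3682+1.6133i, -4.1985-2.9401i, -3.5000+6.0622i, 4.3302+3.2409i, 4.3302-3.2409i, -3.5000-6.0622i, -4.1985+2.9401i, 1.3682-1.6133i]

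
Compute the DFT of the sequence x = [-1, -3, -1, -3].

X[k] = Σ(n=0 to 3) x[n] · ω_4^(nk)
where ω_4 = e^(-2πi/4)

Computing each X[k]:
X[0] = -8
X[1] = 0
X[2] = 4
X[3] = 0

X = [-8, 0, 4, 0]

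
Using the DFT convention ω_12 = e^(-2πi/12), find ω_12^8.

ω_12^8 = e^(-2πi·8/12)
= cos(-2π·8/12) + i·sin(-2π·8/12)
= cos(-16π/12) + i·sin(-16π/12)

ω_12^8 = cos(-16π/12) + i·sin(-16π/12) = -0.5000+0.8660i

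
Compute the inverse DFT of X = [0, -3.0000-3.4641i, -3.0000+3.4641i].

x[n] = (1/3) Σ(k=0 to 2) X[k] · e^(2πikn/3)

Computing each x[n]:
x[0] = -2
x[1] = 3
x[2] = -1

x = [-2, 3, -1]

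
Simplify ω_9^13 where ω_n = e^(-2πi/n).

Since ω_9^9 = 1, powers reduce modulo 9.
13 mod 9 = 4
So ω_9^13 = ω_9^4 = e^(-2πi·4/9)

ω_9^13 = ω_9^4 = -0.9397-0.3420i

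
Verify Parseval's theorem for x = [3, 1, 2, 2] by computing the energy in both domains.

Time domain:
Σ|x[n]|² = |3|² + |1|² + |2|² + |2|² = 18.0000

Frequency domain:
(1/4)Σ|X[k]|² = (1/4)(|8|² + |1+1i|² + |2|² + |1-1i|²) = (1/4)·72.0000 = 18.0000

Both sides agree, confirming Parseval's theorem.

Σ|x[n]|² = (1/N)Σ|X[k]|² = 18.0000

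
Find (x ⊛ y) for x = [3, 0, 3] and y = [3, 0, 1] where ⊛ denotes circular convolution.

(x ⊛ y)[n] = Σ(m=0 to 2) x[m] · y[(n-m) mod 3]

Computing each output sample:
(x ⊛ y)[0] = 9
(x ⊛ y)[1] = 3
(x ⊛ y)[2] = 12

x ⊛ y = [9, 3, 12]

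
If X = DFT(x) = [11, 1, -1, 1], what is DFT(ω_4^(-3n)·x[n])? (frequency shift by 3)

Modulation property: DFT(ω_4^(-3n)·x[n]) = X[(k-3) mod 4], so circularly shift X by 3 positions.

X[k-3] = [1, -1, 1, 11]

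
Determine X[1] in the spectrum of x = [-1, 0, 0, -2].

X[1] = Σ(n=0 to 3) x[n] · ω_4^(1n) where ω_4 = e^(-2πi/4)
= (-1)·ω_4^0 + (0)·ω_4^1 + (0)·ω_4^2 + (-2)·ω_4^3

X[1] = -1-2i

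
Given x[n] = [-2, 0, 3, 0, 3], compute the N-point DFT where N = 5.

X[k] = Σ(n=0 to 4) x[n] · ω_5^(nk)
where ω_5 = e^(-2πi/5)

Computing each X[k]:
X[0] = 4
X[1] = -3.5000+1.0898i
X[2] = -3.5000+4.6165i
X[3] = -3.5000-4.6165i
X[4] = -3.5000-1.0898i

X = [4, -3.5000+1.0898i, -3.5000+4.6165i, -3.5000-4.6165i, -3.5000-1.0898i]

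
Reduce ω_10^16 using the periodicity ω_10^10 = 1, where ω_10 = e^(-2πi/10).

Since ω_10^10 = 1, powers reduce modulo 10.
16 mod 10 = 6
So ω_10^16 = ω_10^6 = e^(-2πi·6/10)

ω_10^16 = ω_10^6 = -0.8090+0.5878i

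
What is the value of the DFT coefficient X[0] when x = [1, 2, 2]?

X[0] = Σ(n=0 to 2) x[n] · ω_3^0 = Σ x[n]
= (1) + (2) + (2)

X[0] = 5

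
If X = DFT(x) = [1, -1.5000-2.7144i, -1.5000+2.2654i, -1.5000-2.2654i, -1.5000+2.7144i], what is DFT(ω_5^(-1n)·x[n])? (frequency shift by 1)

Modulation property: DFT(ω_5^(-1n)·x[n]) = X[(k-1) mod 5], so circularly shift X by 1 positions.

X[k-1] = [-1.5000+2.7144i, 1, -1.5000-2.7144i, -1.5000+2.2654i, -1.5000-2.2654i]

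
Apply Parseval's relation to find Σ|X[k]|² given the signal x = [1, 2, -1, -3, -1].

Parseval: Σ|x[n]|² = (1/N)Σ|X[k]|², so Σ|X[k]|² = N·Σ|x[n]|² = 5·16.0000

Σ|X[k]|² = N·Σ|x[n]|² = 5·16.0000 = 80.0000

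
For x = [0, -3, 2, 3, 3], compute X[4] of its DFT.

X[4] = Σ(n=0 to 4) x[n] · ω_5^(4n) where ω_5 = e^(-2πi/5)
= (0)·ω_5^0 + (-3)·ω_5^4 + (2)·ω_5^8 + (3)·ω_5^12 + (3)·ω_5^16

X[4] = -4.0451-6.2941i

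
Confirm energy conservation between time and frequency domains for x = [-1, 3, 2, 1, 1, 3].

Time domain:
Σ|x[n]|² = |-1|² + |3|² + |2|² + |1|² + |1|² + |3|² = 25.0000

Frequency domain:
(1/6)Σ|X[k]|² = (1/6)(|9|² + |-0.5000-0.8660i|² + |-4.5000+0.8660i|² + |-5|² + |-4.5000-0.8660i|² + |-0.5000+0.8660i|²) = (1/6)·150.0000 = 25.0000

Both sides agree, confirming Parseval's theorem.

Σ|x[n]|² = (1/N)Σ|X[k]|² = 25.0000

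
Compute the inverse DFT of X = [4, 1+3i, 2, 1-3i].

x[n] = (1/4) Σ(k=0 to 3) X[k] · e^(2πikn/4)

Computing each x[n]:
x[0] = 2
x[1] = -1
x[2] = 1
x[3] = 2

x = [2, -1, 1, 2]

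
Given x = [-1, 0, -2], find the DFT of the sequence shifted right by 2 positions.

Time shift by 2: X_shifted[k] = ω_3^(2k) · X[k]
Shifted x = [0, -2, -1]

DFT(x[n-2]) = [-3, 1.5000+0.8660i, 1.5000-0.8660i]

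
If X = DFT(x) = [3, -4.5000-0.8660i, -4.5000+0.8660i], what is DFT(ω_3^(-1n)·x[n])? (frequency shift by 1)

Modulation property: DFT(ω_3^(-1n)·x[n]) = X[(k-1) mod 3], so circularly shift X by 1 positions.

X[k-1] = [-4.5000+0.8660i, 3, -4.5000-0.8660i]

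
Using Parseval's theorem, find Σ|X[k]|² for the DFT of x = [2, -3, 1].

Parseval: Σ|x[n]|² = (1/N)Σ|X[k]|², so Σ|X[k]|² = N·Σ|x[n]|² = 3·14.0000

Σ|X[k]|² = N·Σ|x[n]|² = 3·14.0000 = 42.0000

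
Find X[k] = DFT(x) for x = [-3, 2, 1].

X[k] = Σ(n=0 to 2) x[n] · ω_3^(nk)
where ω_3 = e^(-2πi/3)

Computing each X[k]:
X[0] = 0
X[1] = -4.5000-0.8660i
X[2] = -4.5000+0.8660i

X = [0, -4.5000-0.8660i, -4.5000+0.8660i]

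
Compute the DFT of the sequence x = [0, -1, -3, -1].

X[k] = Σ(n=0 to 3) x[n] · ω_4^(nk)
where ω_4 = e^(-2πi/4)

Computing each X[k]:
X[0] = -5
X[1] = 3
X[2] = -1
X[3] = 3

X = [-5, 3, -1, 3]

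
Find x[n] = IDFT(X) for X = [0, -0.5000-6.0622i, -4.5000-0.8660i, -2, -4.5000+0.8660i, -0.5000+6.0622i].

x[n] = (1/6) Σ(k=0 to 5) X[k] · e^(2πikn/6)

Computing each x[n]:
x[0] = -2
x[1] = 3
x[2] = 2
x[3] = -1
x[4] = -1
x[5] = -1

x = [-2, 3, 2, -1, -1, -1]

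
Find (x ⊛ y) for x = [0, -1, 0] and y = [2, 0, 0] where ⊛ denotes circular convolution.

(x ⊛ y)[n] = Σ(m=0 to 2) x[m] · y[(n-m) mod 3]

Computing each output sample:
(x ⊛ y)[0] = 0
(x ⊛ y)[1] = -2
(x ⊛ y)[2] = 0

x ⊛ y = [0, -2, 0]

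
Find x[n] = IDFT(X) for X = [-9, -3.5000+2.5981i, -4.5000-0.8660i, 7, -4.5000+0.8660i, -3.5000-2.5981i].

x[n] = (1/6) Σ(k=0 to 5) X[k] · e^(2πikn/6)

Computing each x[n]:
x[0] = -3
x[1] = -3
x[2] = 0
x[3] = -3
x[4] = 2
x[5] = -2

x = [-3, -3, 0, -3, 2, -2]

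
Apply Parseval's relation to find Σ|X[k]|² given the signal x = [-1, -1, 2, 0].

Parseval: Σ|x[n]|² = (1/N)Σ|X[k]|², so Σ|X[k]|² = N·Σ|x[n]|² = 4·6.0000

Σ|X[k]|² = N·Σ|x[n]|² = 4·6.0000 = 24.0000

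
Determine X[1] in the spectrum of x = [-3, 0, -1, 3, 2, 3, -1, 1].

X[1] = Σ(n=0 to 7) x[n] · ω_8^(1n) where ω_8 = e^(-2πi/8)
= (-3)·ω_8^0 + (0)·ω_8^1 + (-1)·ω_8^2 + (3)·ω_8^3 + (2)·ω_8^4 + (3)·ω_8^5 + (-1)·ω_8^6 + (1)·ω_8^7

X[1] = -8.5355+0.7071i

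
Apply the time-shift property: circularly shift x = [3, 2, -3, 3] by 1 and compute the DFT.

Time shift by 1: X_shifted[k] = ω_4^(1k) · X[k]
Shifted x = [3, 3, 2, -3]

DFT(x[n-1]) = [5, 1-6i, 5, 1+6i]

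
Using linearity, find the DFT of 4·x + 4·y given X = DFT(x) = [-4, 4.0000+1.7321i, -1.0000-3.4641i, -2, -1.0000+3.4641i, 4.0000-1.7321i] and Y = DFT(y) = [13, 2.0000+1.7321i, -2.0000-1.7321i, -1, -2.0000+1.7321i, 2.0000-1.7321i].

By linearity: DFT(4x + 4y) = 4·DFT(x) + 4·DFT(y)
= 4·[-4, 4.0000+1.7321i, -1.0000-3.4641i, -2, -1.0000+3.4641i, 4.0000-1.7321i] + 4·[13, 2.0000+1.7321i, -2.0000-1.7321i, -1, -2.0000+1.7321i, 2.0000-1.7321i]

Computing element-wise:
Z[0] = 4·(-4) + 4·(13) = 36
Z[1] = 4·(4.0000+1.7321i) + 4·(2.0000+1.7321i) = 24.0000+13.8568i
Z[2] = 4·(-1.0000-3.4641i) + 4·(-2.0000-1.7321i) = -12.0000-20.7848i
Z[3] = 4·(-2) + 4·(-1) = -12
Z[4] = 4·(-1.0000+3.4641i) + 4·(-2.0000+1.7321i) = -12.0000+20.7848i
Z[5] = 4·(4.0000-1.7321i) + 4·(2.0000-1.7321i) = 24.0000-13.8568i

DFT(4x + 4y) = 4·X + 4·Y = [36, 24.0000+13.8568i, -12.0000-20.7848i, -12, -12.0000+20.7848i, 24.0000-13.8568i]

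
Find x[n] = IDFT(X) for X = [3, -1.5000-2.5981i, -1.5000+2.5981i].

x[n] = (1/3) Σ(k=0 to 2) X[k] · e^(2πikn/3)

Computing each x[n]:
x[0] = 0
x[1] = 3
x[2] = 0

x = [0, 3, 0]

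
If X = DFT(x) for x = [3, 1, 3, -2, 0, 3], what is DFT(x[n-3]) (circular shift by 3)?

Time shift by 3: X_shifted[k] = ω_6^(3k) · X[k]
Shifted x = [-2, 0, 3, 3, 1, 3]

DFT(x[n-3]) = [8, -5.5000+0.8660i, -2.5000+4.3301i, -4, -2.5000-4.3301i, -5.5000-0.8660i]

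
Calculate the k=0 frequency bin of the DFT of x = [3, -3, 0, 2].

X[0] = Σ(n=0 to 3) x[n] · ω_4^0 = Σ x[n]
= (3) + (-3) + (0) + (2)

X[0] = 2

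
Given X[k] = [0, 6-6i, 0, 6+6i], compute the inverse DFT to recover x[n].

x[n] = (1/4) Σ(k=0 to 3) X[k] · e^(2πikn/4)

Computing each x[n]:
x[0] = 3
x[1] = 3
x[2] = -3
x[3] = -3

x = [3, 3, -3, -3]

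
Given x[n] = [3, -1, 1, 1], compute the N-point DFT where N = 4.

X[k] = Σ(n=0 to 3) x[n] · ω_4^(nk)
where ω_4 = e^(-2πi/4)

Computing each X[k]:
X[0] = 4
X[1] = 2+2i
X[2] = 4
X[3] = 2-2i

X = [4, 2+2i, 4, 2-2i]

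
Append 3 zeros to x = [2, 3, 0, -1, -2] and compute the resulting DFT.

Original 5-point DFT: [2, 3.1180-5.3431i, 0.8820-1.9879i, 0.8820+1.9879i, 3.1180+5.3431i]
Zero-padded 8-point DFT provides frequency interpolation.

DFT_8([x, 0, ...]) = [2, 6.8284-1.4142i, -4i, 1.1716-1.4142i, -2, 1.1716+1.4142i, 4i, 6.8284+1.4142i]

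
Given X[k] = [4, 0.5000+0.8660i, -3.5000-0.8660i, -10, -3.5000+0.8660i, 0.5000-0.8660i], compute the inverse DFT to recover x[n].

x[n] = (1/6) Σ(k=0 to 5) X[k] · e^(2πikn/6)

Computing each x[n]:
x[0] = -2
x[1] = 3
x[2] = -1
x[3] = 1
x[4] = 0
x[5] = 3

x = [-2, 3, -1, 1, 0, 3]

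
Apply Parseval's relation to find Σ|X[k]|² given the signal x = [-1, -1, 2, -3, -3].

Parseval: Σ|x[n]|² = (1/N)Σ|X[k]|², so Σ|X[k]|² = N·Σ|x[n]|² = 5·24.0000

Σ|X[k]|² = N·Σ|x[n]|² = 5·24.0000 = 120.0000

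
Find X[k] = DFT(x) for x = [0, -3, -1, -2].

X[k] = Σ(n=0 to 3) x[n] · ω_4^(nk)
where ω_4 = e^(-2πi/4)

Computing each X[k]:
X[0] = -6
X[1] = 1+1i
X[2] = 4
X[3] = 1-1i

X = [-6, 1+1i, 4, 1-1i]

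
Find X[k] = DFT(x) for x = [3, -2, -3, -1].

X[k] = Σ(n=0 to 3) x[n] · ω_4^(nk)
where ω_4 = e^(-2πi/4)

Computing each X[k]:
X[0] = -3
X[1] = 6+1i
X[2] = 3
X[3] = 6-1i

X = [-3, 6+1i, 3, 6-1i]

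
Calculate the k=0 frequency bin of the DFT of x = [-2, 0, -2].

X[0] = Σ(n=0 to 2) x[n] · ω_3^0 = Σ x[n]
= (-2) + (0) + (-2)

X[0] = -4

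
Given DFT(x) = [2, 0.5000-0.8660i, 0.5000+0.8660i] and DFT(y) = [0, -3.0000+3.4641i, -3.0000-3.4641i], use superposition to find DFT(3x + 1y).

By linearity: DFT(3x + 1y) = 3·DFT(x) + 1·DFT(y)
= 3·[2, 0.5000-0.8660i, 0.5000+0.8660i] + 1·[0, -3.0000+3.4641i, -3.0000-3.4641i]

Computing element-wise:
Z[0] = 3·(2) + 1·(0) = 6
Z[1] = 3·(0.5000-0.8660i) + 1·(-3.0000+3.4641i) = -1.5000+0.8661i
Z[2] = 3·(0.5000+0.8660i) + 1·(-3.0000-3.4641i) = -1.5000-0.8661i

DFT(3x + 1y) = 3·X + 1·Y = [6, -1.5000+0.8661i, -1.5000-0.8661i]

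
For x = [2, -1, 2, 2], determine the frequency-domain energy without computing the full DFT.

Parseval: Σ|x[n]|² = (1/N)Σ|X[k]|², so Σ|X[k]|² = N·Σ|x[n]|² = 4·13.0000

Σ|X[k]|² = N·Σ|x[n]|² = 4·13.0000 = 52.0000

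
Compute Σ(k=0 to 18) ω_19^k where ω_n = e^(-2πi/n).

Sum of all nth roots of unity equals 0 for n > 1 (geometric series with r ≠ 1).

0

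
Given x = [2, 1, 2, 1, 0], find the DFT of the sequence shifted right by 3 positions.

Time shift by 3: X_shifted[k] = ω_5^(3k) · X[k]
Shifted x = [2, 1, 0, 2, 1]

DFT(x[n-3]) = [6, 1.0000+1.1756i, 1.0000-1.9021i, 1.0000+1.9021i, 1.0000-1.1756i]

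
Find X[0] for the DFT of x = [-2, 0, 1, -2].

X[0] = Σ(n=0 to 3) x[n] · ω_4^0 = Σ x[n]
= (-2) + (0) + (1) + (-2)

X[0] = -3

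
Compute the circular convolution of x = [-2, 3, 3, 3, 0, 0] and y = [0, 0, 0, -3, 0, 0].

(x ⊛ y)[n] = Σ(m=0 to 5) x[m] · y[(n-m) mod 6]

Computing each output sample:
(x ⊛ y)[0] = -9
(x ⊛ y)[1] = 0
(x ⊛ y)[2] = 0
(x ⊛ y)[3] = 6
(x ⊛ y)[4] = -9
(x ⊛ y)[5] = -9

x ⊛ y = [-9, 0, 0, 6, -9, -9]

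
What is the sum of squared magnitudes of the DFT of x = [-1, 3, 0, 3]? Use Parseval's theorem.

Parseval: Σ|x[n]|² = (1/N)Σ|X[k]|², so Σ|X[k]|² = N·Σ|x[n]|² = 4·19.0000

Σ|X[k]|² = N·Σ|x[n]|² = 4·19.0000 = 76.0000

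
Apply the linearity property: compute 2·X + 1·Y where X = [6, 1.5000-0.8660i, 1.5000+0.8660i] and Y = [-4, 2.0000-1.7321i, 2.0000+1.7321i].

By linearity: DFT(2x + 1y) = 2·DFT(x) + 1·DFT(y)
= 2·[6, 1.5000-0.8660i, 1.5000+0.8660i] + 1·[-4, 2.0000-1.7321i, 2.0000+1.7321i]

Computing element-wise:
Z[0] = 2·(6) + 1·(-4) = 8
Z[1] = 2·(1.5000-0.8660i) + 1·(2.0000-1.7321i) = 5.0000-3.4641i
Z[2] = 2·(1.5000+0.8660i) + 1·(2.0000+1.7321i) = 5.0000+3.4641i

DFT(2x + 1y) = 2·X + 1·Y = [8, 5.0000-3.4641i, 5.0000+3.4641i]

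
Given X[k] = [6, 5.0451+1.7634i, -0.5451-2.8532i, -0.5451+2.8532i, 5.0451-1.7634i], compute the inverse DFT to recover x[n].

x[n] = (1/5) Σ(k=0 to 4) X[k] · e^(2πikn/5)

Computing each x[n]:
x[0] = 3
x[1] = 2
x[2] = -2
x[3] = 1
x[4] = 2

x = [3, 2, -2, 1, 2]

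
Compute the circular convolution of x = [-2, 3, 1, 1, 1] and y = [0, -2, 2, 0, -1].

(x ⊛ y)[n] = Σ(m=0 to 4) x[m] · y[(n-m) mod 5]

Computing each output sample:
(x ⊛ y)[0] = -3
(x ⊛ y)[1] = 5
(x ⊛ y)[2] = -11
(x ⊛ y)[3] = 3
(x ⊛ y)[4] = 2

x ⊛ y = [-3, 5, -11, 3, 2]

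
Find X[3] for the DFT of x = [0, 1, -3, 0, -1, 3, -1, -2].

X[3] = Σ(n=0 to 7) x[n] · ω_8^(3n) where ω_8 = e^(-2πi/8)
= (0)·ω_8^0 + (1)·ω_8^3 + (-3)·ω_8^6 + (0)·ω_8^9 + (-1)·ω_8^12 + (3)·ω_8^15 + (-1)·ω_8^18 + (-2)·ω_8^21

X[3] = 3.8284-2.0000i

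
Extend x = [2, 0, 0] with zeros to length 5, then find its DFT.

Original 3-point DFT: [2, 2, 2]
Zero-padded 5-point DFT provides frequency interpolation.

DFT_5([x, 0, ...]) = [2, 2, 2, 2, 2]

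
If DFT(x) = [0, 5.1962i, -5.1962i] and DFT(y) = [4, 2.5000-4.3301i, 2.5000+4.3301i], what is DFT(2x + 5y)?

By linearity: DFT(2x + 5y) = 2·DFT(x) + 5·DFT(y)
= 2·[0, 5.1962i, -5.1962i] + 5·[4, 2.5000-4.3301i, 2.5000+4.3301i]

Computing element-wise:
Z[0] = 2·(0) + 5·(4) = 20
Z[1] = 2·(5.1962i) + 5·(2.5000-4.3301i) = 12.5000-11.2581i
Z[2] = 2·(-5.1962i) + 5·(2.5000+4.3301i) = 12.5000+11.2581i

DFT(2x + 5y) = 2·X + 5·Y = [20, 12.5000-11.2581i, 12.5000+11.2581i]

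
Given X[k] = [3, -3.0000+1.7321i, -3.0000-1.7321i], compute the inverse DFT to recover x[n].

x[n] = (1/3) Σ(k=0 to 2) X[k] · e^(2πikn/3)

Computing each x[n]:
x[0] = -1
x[1] = 1
x[2] = 3

x = [-1, 1, 3]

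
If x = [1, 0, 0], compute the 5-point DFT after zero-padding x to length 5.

Original 3-point DFT: [1, 1, 1]
Zero-padded 5-point DFT provides frequency interpolation.

DFT_5([x, 0, ...]) = [1, 1, 1, 1, 1]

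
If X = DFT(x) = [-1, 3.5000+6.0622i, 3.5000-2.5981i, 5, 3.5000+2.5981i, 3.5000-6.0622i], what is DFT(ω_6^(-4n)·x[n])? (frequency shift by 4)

Modulation property: DFT(ω_6^(-4n)·x[n]) = X[(k-4) mod 6], so circularly shift X by 4 positions.

X[k-4] = [3.5000-2.5981i, 5, 3.5000+2.5981i, 3.5000-6.0622i, -1, 3.5000+6.0622i]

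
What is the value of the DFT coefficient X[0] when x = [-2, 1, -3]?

X[0] = Σ(n=0 to 2) x[n] · ω_3^0 = Σ x[n]
= (-2) + (1) + (-3)

X[0] = -4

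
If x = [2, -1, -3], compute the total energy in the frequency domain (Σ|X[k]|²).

Parseval: Σ|x[n]|² = (1/N)Σ|X[k]|², so Σ|X[k]|² = N·Σ|x[n]|² = 3·14.0000

Σ|X[k]|² = N·Σ|x[n]|² = 3·14.0000 = 42.0000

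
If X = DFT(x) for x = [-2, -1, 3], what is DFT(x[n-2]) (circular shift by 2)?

Time shift by 2: X_shifted[k] = ω_3^(2k) · X[k]
Shifted x = [-1, 3, -2]

DFT(x[n-2]) = [0, -1.5000-4.3301i, -1.5000+4.3301i]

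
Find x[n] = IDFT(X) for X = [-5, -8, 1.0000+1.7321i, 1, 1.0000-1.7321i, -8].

x[n] = (1/6) Σ(k=0 to 5) X[k] · e^(2πikn/6)

Computing each x[n]:
x[0] = -3
x[1] = -3
x[2] = 1
x[3] = 2
x[4] = 0
x[5] = -2

x = [-3, -3, 1, 2, 0, -2]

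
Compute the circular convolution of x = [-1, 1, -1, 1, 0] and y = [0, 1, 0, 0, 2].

(x ⊛ y)[n] = Σ(m=0 to 4) x[m] · y[(n-m) mod 5]

Computing each output sample:
(x ⊛ y)[0] = 2
(x ⊛ y)[1] = -3
(x ⊛ y)[2] = 3
(x ⊛ y)[3] = -1
(x ⊛ y)[4] = -1

x ⊛ y = [2, -3, 3, -1, -1]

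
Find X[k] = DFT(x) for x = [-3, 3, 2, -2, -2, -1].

X[k] = Σ(n=0 to 5) x[n] · ω_6^(nk)
where ω_6 = e^(-2πi/6)

Computing each X[k]:
X[0] = -3
X[1] = -6.9282i
X[2] = -6
X[3] = -3
X[4] = -6
X[5] = 6.9282i

X = [-3, -6.9282i, -6, -3, -6, 6.9282i]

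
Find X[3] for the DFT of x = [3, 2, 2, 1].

X[3] = Σ(n=0 to 3) x[n] · ω_4^(3n) where ω_4 = e^(-2πi/4)
= (3)·ω_4^0 + (2)·ω_4^3 + (2)·ω_4^6 + (1)·ω_4^9

X[3] = 1+1i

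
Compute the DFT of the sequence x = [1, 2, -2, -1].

X[k] = Σ(n=0 to 3) x[n] · ω_4^(nk)
where ω_4 = e^(-2πi/4)

Computing each X[k]:
X[0] = 0
X[1] = 3-3i
X[2] = -2
X[3] = 3+3i

X = [0, 3-3i, -2, 3+3i]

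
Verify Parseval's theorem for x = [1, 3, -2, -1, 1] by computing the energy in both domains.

Time domain:
Σ|x[n]|² = |1|² + |3|² + |-2|² + |-1|² + |1|² = 16.0000

Frequency domain:
(1/5)Σ|X[k]|² = (1/5)(|2|² + |4.6631-1.3143i|² + |-3.1631-2.1266i|² + |-3.1631+2.1266i|² + |4.6631+1.3143i|²) = (1/5)·80.0000 = 16.0000

Both sides agree, confirming Parseval's theorem.

Σ|x[n]|² = (1/N)Σ|X[k]|² = 16.0000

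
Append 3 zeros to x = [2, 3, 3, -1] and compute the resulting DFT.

Original 4-point DFT: [7, -1-4i, 3, -1+4i]
Zero-padded 7-point DFT provides frequency interpolation.

DFT_7([x, 0, ...]) = [7, 4.1039-4.8364i, -1.9940-2.4050i, 1.3901+2.0188i, 1.3901-2.0188i, -1.9940+2.4050i, 4.1039+4.8364i]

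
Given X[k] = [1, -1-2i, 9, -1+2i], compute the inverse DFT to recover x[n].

x[n] = (1/4) Σ(k=0 to 3) X[k] · e^(2πikn/4)

Computing each x[n]:
x[0] = 2
x[1] = -1
x[2] = 3
x[3] = -3

x = [2, -1, 3, -3]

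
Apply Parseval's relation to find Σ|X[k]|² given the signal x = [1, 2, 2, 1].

Parseval: Σ|x[n]|² = (1/N)Σ|X[k]|², so Σ|X[k]|² = N·Σ|x[n]|² = 4·10.0000

Σ|X[k]|² = N·Σ|x[n]|² = 4·10.0000 = 40.0000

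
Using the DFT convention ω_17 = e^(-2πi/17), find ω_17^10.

ω_17^10 = e^(-2πi·10/17)
= cos(-2π·10/17) + i·sin(-2π·10/17)
= cos(-20π/17) + i·sin(-20π/17)

ω_17^10 = cos(-20π/17) + i·sin(-20π/17) = -0.8502+0.5264i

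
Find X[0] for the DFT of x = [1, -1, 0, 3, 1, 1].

X[0] = Σ(n=0 to 5) x[n] · ω_6^0 = Σ x[n]
= (1) + (-1) + (0) + (3) + (1) + (1)

X[0] = 5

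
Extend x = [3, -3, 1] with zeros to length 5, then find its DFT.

Original 3-point DFT: [1, 4.0000+3.4641i, 4.0000-3.4641i]
Zero-padded 5-point DFT provides frequency interpolation.

DFT_5([x, 0, ...]) = [1, 1.2639+2.2654i, 5.7361+2.7144i, 5.7361-2.7144i, 1.2639-2.2654i]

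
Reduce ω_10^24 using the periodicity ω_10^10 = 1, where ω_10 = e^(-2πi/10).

Since ω_10^10 = 1, powers reduce modulo 10.
24 mod 10 = 4
So ω_10^24 = ω_10^4 = e^(-2πi·4/10)

ω_10^24 = ω_10^4 = -0.8090-0.5878i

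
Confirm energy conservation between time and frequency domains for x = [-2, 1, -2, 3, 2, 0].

Time domain:
Σ|x[n]|² = |-2|² + |1|² + |-2|² + |3|² + |2|² + |0|² = 22.0000

Frequency domain:
(1/6)Σ|X[k]|² = (1/6)(|2|² + |-4.5000+2.5981i|² + |0.5000-4.3301i|² + |-6|² + |0.5000+4.3301i|² + |-4.5000-2.5981i|²) = (1/6)·132.0000 = 22.0000

Both sides agree, confirming Parseval's theorem.

Σ|x[n]|² = (1/N)Σ|X[k]|² = 22.0000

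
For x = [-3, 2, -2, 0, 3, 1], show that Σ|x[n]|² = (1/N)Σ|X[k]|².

Time domain:
Σ|x[n]|² = |-3|² + |2|² + |-2|² + |0|² + |3|² + |1|² = 27.0000

Frequency domain:
(1/6)Σ|X[k]|² = (1/6)(|1|² + |-2.0000+3.4641i|² + |-5.0000-5.1962i|² + |-5|² + |-5.0000+5.1962i|² + |-2.0000-3.4641i|²) = (1/6)·162.0000 = 27.0000

Both sides agree, confirming Parseval's theorem.

Σ|x[n]|² = (1/N)Σ|X[k]|² = 27.0000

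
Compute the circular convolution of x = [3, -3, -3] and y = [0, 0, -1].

(x ⊛ y)[n] = Σ(m=0 to 2) x[m] · y[(n-m) mod 3]

Computing each output sample:
(x ⊛ y)[0] = 3
(x ⊛ y)[1] = 3
(x ⊛ y)[2] = -3

x ⊛ y = [3, 3, -3]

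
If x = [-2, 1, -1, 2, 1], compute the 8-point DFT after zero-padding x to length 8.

Original 5-point DFT: [1, -2.1910+1.7634i, -3.3090-2.8532i, -3.3090+2.8532i, -2.1910-1.7634i]
Zero-padded 8-point DFT provides frequency interpolation.

DFT_8([x, 0, ...]) = [1, -3.7071-1.1213i, 1i, -2.2929-3.1213i, -5, -2.2929+3.1213i, -1i, -3.7071+1.1213i]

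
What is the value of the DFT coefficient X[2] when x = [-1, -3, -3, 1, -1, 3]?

X[2] = Σ(n=0 to 5) x[n] · ω_6^(2n) where ω_6 = e^(-2πi/6)
= (-1)·ω_6^0 + (-3)·ω_6^2 + (-3)·ω_6^4 + (1)·ω_6^6 + (-1)·ω_6^8 + (3)·ω_6^10

X[2] = 2.0000+3.4641i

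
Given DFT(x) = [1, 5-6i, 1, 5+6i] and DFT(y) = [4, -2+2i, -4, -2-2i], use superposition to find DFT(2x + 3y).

By linearity: DFT(2x + 3y) = 2·DFT(x) + 3·DFT(y)
= 2·[1, 5-6i, 1, 5+6i] + 3·[4, -2+2i, -4, -2-2i]

Computing element-wise:
Z[0] = 2·(1) + 3·(4) = 14
Z[1] = 2·(5-6i) + 3·(-2+2i) = 4-6i
Z[2] = 2·(1) + 3·(-4) = -10
Z[3] = 2·(5+6i) + 3·(-2-2i) = 4+6i

DFT(2x + 3y) = 2·X + 3·Y = [14, 4-6i, -10, 4+6i]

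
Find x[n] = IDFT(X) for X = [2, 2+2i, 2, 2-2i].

x[n] = (1/4) Σ(k=0 to 3) X[k] · e^(2πikn/4)

Computing each x[n]:
x[0] = 2
x[1] = -1
x[2] = 0
x[3] = 1

x = [2, -1, 0, 1]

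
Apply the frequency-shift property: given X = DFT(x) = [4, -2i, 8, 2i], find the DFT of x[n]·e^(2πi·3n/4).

Modulation property: DFT(ω_4^(-3n)·x[n]) = X[(k-3) mod 4], so circularly shift X by 3 positions.

X[k-3] = [-2i, 8, 2i, 4]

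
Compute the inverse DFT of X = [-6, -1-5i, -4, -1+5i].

x[n] = (1/4) Σ(k=0 to 3) X[k] · e^(2πikn/4)

Computing each x[n]:
x[0] = -3
x[1] = 2
x[2] = -2
x[3] = -3

x = [-3, 2, -2, -3]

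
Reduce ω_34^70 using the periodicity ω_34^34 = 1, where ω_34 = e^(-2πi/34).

Since ω_34^34 = 1, powers reduce modulo 34.
70 mod 34 = 2
So ω_34^70 = ω_34^2 = e^(-2πi·2/34)

ω_34^70 = ω_34^2 = 0.9325-0.3612i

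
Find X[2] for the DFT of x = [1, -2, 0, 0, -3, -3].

X[2] = Σ(n=0 to 5) x[n] · ω_6^(2n) where ω_6 = e^(-2πi/6)
= (1)·ω_6^0 + (-2)·ω_6^2 + (0)·ω_6^4 + (0)·ω_6^6 + (-3)·ω_6^8 + (-3)·ω_6^10

X[2] = 5.0000+1.7321i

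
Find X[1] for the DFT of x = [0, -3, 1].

X[1] = Σ(n=0 to 2) x[n] · ω_3^(1n) where ω_3 = e^(-2πi/3)
= (0)·ω_3^0 + (-3)·ω_3^1 + (1)·ω_3^2

X[1] = 1.0000+3.4641i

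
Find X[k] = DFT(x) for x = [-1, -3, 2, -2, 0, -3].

X[k] = Σ(n=0 to 5) x[n] · ω_6^(nk)
where ω_6 = e^(-2πi/6)

Computing each X[k]:
X[0] = -7
X[1] = -3.0000-1.7321i
X[2] = -1.0000+1.7321i
X[3] = 9
X[4] = -1.0000-1.7321i
X[5] = -3.0000+1.7321i

X = [-7, -3.0000-1.7321i, -1.0000+1.7321i, 9, -1.0000-1.7321i, -3.0000+1.7321i]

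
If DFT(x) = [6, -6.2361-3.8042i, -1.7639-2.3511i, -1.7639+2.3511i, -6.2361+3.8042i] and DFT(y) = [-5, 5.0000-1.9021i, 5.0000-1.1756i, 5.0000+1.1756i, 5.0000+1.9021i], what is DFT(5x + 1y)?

By linearity: DFT(5x + 1y) = 5·DFT(x) + 1·DFT(y)
= 5·[6, -6.2361-3.8042i, -1.7639-2.3511i, -1.7639+2.3511i, -6.2361+3.8042i] + 1·[-5, 5.0000-1.9021i, 5.0000-1.1756i, 5.0000+1.1756i, 5.0000+1.9021i]

Computing element-wise:
Z[0] = 5·(6) + 1·(-5) = 25
Z[1] = 5·(-6.2361-3.8042i) + 1·(5.0000-1.9021i) = -26.1805-20.9231i
Z[2] = 5·(-1.7639-2.3511i) + 1·(5.0000-1.1756i) = -3.8195-12.9311i
Z[3] = 5·(-1.7639+2.3511i) + 1·(5.0000+1.1756i) = -3.8195+12.9311i
Z[4] = 5·(-6.2361+3.8042i) + 1·(5.0000+1.9021i) = -26.1805+20.9231i

DFT(5x + 1y) = 5·X + 1·Y = [25, -26.1805-20.9231i, -3.8195-12.9311i, -3.8195+12.9311i, -26.1805+20.9231i]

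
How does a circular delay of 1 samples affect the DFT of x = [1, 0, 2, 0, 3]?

Time shift by 1: X_shifted[k] = ω_5^(1k) · X[k]
Shifted x = [3, 1, 0, 2, 0]

DFT(x[n-1]) = [6, 1.6910+0.2245i, 2.8090-2.4899i, 2.8090+2.4899i, 1.6910-0.2245i]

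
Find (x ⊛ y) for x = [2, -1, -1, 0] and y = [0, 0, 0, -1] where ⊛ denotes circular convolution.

(x ⊛ y)[n] = Σ(m=0 to 3) x[m] · y[(n-m) mod 4]

Computing each output sample:
(x ⊛ y)[0] = 1
(x ⊛ y)[1] = 1
(x ⊛ y)[2] = 0
(x ⊛ y)[3] = -2

x ⊛ y = [1, 1, 0, -2]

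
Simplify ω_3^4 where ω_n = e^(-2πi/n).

Since ω_3^3 = 1, powers reduce modulo 3.
4 mod 3 = 1
So ω_3^4 = ω_3^1 = e^(-2πi·1/3)

ω_3^4 = ω_3^1 = -0.5000-0.8660i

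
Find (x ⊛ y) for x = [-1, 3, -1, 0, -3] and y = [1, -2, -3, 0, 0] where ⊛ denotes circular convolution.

(x ⊛ y)[n] = Σ(m=0 to 4) x[m] · y[(n-m) mod 5]

Computing each output sample:
(x ⊛ y)[0] = 5
(x ⊛ y)[1] = 14
(x ⊛ y)[2] = -4
(x ⊛ y)[3] = -7
(x ⊛ y)[4] = 0

x ⊛ y = [5, 14, -4, -7, 0]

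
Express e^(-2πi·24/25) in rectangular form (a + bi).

ω_25^24 = e^(-2πi·24/25)
= cos(-2π·24/25) + i·sin(-2π·24/25)
= cos(-48π/25) + i·sin(-48π/25)

ω_25^24 = cos(-48π/25) + i·sin(-48π/25) = 0.9686+0.2487i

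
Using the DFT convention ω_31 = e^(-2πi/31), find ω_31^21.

ω_31^21 = e^(-2πi·21/31)
= cos(-2π·21/31) + i·sin(-2π·21/31)
= cos(-42π/31) + i·sin(-42π/31)

ω_31^21 = cos(-42π/31) + i·sin(-42π/31) = -0.4404+0.8978i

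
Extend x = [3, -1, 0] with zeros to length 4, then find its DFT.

Original 3-point DFT: [2, 3.5000+0.8660i, 3.5000-0.8660i]
Zero-padded 4-point DFT provides frequency interpolation.

DFT_4([x, 0, ...]) = [2, 3+1i, 4, 3-1i]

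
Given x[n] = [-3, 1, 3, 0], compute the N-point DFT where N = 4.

X[k] = Σ(n=0 to 3) x[n] · ω_4^(nk)
where ω_4 = e^(-2πi/4)

Computing each X[k]:
X[0] = 1
X[1] = -6-1i
X[2] = -1
X[3] = -6+1i

X = [1, -6-1i, -1, -6+1i]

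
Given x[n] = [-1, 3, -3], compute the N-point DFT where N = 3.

X[k] = Σ(n=0 to 2) x[n] · ω_3^(nk)
where ω_3 = e^(-2πi/3)

Computing each X[k]:
X[0] = -1
X[1] = -1.0000-5.1962i
X[2] = -1.0000+5.1962i

X = [-1, -1.0000-5.1962i, -1.0000+5.1962i]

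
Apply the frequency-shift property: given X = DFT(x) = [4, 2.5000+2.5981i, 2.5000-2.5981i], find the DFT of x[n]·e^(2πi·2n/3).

Modulation property: DFT(ω_3^(-2n)·x[n]) = X[(k-2) mod 3], so circularly shift X by 2 positions.

X[k-2] = [2.5000+2.5981i, 2.5000-2.5981i, 4]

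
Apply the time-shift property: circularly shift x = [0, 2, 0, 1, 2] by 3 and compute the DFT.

Time shift by 3: X_shifted[k] = ω_5^(3k) · X[k]
Shifted x = [0, 1, 2, 0, 2]

DFT(x[n-3]) = [5, -0.6910-0.2245i, -1.8090+2.4899i, -1.8090-2.4899i, -0.6910+0.2245i]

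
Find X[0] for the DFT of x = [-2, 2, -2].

X[0] = Σ(n=0 to 2) x[n] · ω_3^0 = Σ x[n]
= (-2) + (2) + (-2)

X[0] = -2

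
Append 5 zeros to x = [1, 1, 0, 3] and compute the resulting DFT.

Original 4-point DFT: [5, 1+2i, -3, 1-2i]
Zero-padded 9-point DFT provides frequency interpolation.

DFT_9([x, 0, ...]) = [5, 0.2660-3.2409i, -0.3264+1.6133i, 3.5000-0.8660i, -1.4397-2.9401i, -1.4397+2.9401i, 3.5000+0.8660i, -0.3264-1.6133i, 0.2660+3.2409i]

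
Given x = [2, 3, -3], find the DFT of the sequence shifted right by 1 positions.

Time shift by 1: X_shifted[k] = ω_3^(1k) · X[k]
Shifted x = [-3, 2, 3]

DFT(x[n-1]) = [2, -5.5000+0.8660i, -5.5000-0.8660i]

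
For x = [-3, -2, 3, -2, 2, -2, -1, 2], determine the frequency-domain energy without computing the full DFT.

Parseval: Σ|x[n]|² = (1/N)Σ|X[k]|², so Σ|X[k]|² = N·Σ|x[n]|² = 8·39.0000

Σ|X[k]|² = N·Σ|x[n]|² = 8·39.0000 = 312.0000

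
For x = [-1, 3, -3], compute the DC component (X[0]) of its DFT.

X[0] = Σ(n=0 to 2) x[n] · ω_3^0 = Σ x[n]
= (-1) + (3) + (-3)

X[0] = -1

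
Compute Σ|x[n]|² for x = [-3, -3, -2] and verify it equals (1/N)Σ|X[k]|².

Time domain:
Σ|x[n]|² = |-3|² + |-3|² + |-2|² = 22.0000

Frequency domain:
(1/3)Σ|X[k]|² = (1/3)(|-8|² + |-0.5000+0.8660i|² + |-0.5000-0.8660i|²) = (1/3)·66.0000 = 22.0000

Both sides agree, confirming Parseval's theorem.

Σ|x[n]|² = (1/N)Σ|X[k]|² = 22.0000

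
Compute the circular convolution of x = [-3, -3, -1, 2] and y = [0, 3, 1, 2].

(x ⊛ y)[n] = Σ(m=0 to 3) x[m] · y[(n-m) mod 4]

Computing each output sample:
(x ⊛ y)[0] = -1
(x ⊛ y)[1] = -9
(x ⊛ y)[2] = -8
(x ⊛ y)[3] = -12

x ⊛ y = [-1, -9, -8, -12]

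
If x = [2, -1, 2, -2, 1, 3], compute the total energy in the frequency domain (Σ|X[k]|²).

Parseval: Σ|x[n]|² = (1/N)Σ|X[k]|², so Σ|X[k]|² = N·Σ|x[n]|² = 6·23.0000

Σ|X[k]|² = N·Σ|x[n]|² = 6·23.0000 = 138.0000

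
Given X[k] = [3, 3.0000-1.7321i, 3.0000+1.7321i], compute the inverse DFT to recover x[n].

x[n] = (1/3) Σ(k=0 to 2) X[k] · e^(2πikn/3)

Computing each x[n]:
x[0] = 3
x[1] = 1
x[2] = -1

x = [3, 1, -1]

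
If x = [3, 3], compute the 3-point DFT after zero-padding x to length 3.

Original 2-point DFT: [6, 0]
Zero-padded 3-point DFT provides frequency interpolation.

DFT_3([x, 0, ...]) = [6, 1.5000-2.5981i, 1.5000+2.5981i]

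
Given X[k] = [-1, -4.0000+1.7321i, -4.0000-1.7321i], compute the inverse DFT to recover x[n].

x[n] = (1/3) Σ(k=0 to 2) X[k] · e^(2πikn/3)

Computing each x[n]:
x[0] = -3
x[1] = 0
x[2] = 2

x = [-3, 0, 2]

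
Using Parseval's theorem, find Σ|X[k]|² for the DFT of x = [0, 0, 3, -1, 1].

Parseval: Σ|x[n]|² = (1/N)Σ|X[k]|², so Σ|X[k]|² = N·Σ|x[n]|² = 5·11.0000

Σ|X[k]|² = N·Σ|x[n]|² = 5·11.0000 = 55.0000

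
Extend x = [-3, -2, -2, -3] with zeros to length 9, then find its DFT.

Original 4-point DFT: [-10, -1-1i, 0, -1+1i]
Zero-padded 9-point DFT provides frequency interpolation.

DFT_9([x, 0, ...]) = [-10, -3.3794+5.8533i, 0.0321+0.0556i, -4, -1.1527+1.9965i, -1.1527-1.9965i, -4, 0.0321-0.0556i, -3.3794-5.8533i]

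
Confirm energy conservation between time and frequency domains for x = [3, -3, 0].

Time domain:
Σ|x[n]|² = |3|² + |-3|² + |0|² = 18.0000

Frequency domain:
(1/3)Σ|X[k]|² = (1/3)(|0|² + |4.5000+2.5981i|² + |4.5000-2.5981i|²) = (1/3)·54.0000 = 18.0000

Both sides agree, confirming Parseval's theorem.

Σ|x[n]|² = (1/N)Σ|X[k]|² = 18.0000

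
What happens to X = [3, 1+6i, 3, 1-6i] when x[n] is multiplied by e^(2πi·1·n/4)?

Modulation property: DFT(ω_4^(-1n)·x[n]) = X[(k-1) mod 4], so circularly shift X by 1 positions.

X[k-1] = [1-6i, 3, 1+6i, 3]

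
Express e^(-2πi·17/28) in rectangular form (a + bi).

ω_28^17 = e^(-2πi·17/28)
= cos(-2π·17/28) + i·sin(-2π·17/28)
= cos(-34π/28) + i·sin(-34π/28)

ω_28^17 = cos(-34π/28) + i·sin(-34π/28) = -0.7818+0.6235i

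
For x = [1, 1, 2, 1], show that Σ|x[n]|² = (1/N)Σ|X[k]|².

Time domain:
Σ|x[n]|² = |1|² + |1|² + |2|² + |1|² = 7.0000

Frequency domain:
(1/4)Σ|X[k]|² = (1/4)(|5|² + |-1|² + |1|² + |-1|²) = (1/4)·28.0000 = 7.0000

Both sides agree, confirming Parseval's theorem.

Σ|x[n]|² = (1/N)Σ|X[k]|² = 7.0000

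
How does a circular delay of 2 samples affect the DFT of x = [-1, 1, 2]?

Time shift by 2: X_shifted[k] = ω_3^(2k) · X[k]
Shifted x = [1, 2, -1]

DFT(x[n-2]) = [2, 0.5000-2.5981i, 0.5000+2.5981i]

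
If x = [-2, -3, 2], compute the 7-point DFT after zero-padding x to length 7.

Original 3-point DFT: [-3, -1.5000+4.3301i, -1.5000-4.3301i]
Zero-padded 7-point DFT provides frequency interpolation.

DFT_7([x, 0, ...]) = [-3, -4.3155+0.3956i, -3.1344+3.7926i, 1.9499+2.8653i, 1.9499-2.8653i, -3.1344-3.7926i, -4.3155-0.3956i]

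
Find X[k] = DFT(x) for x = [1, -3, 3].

X[k] = Σ(n=0 to 2) x[n] · ω_3^(nk)
where ω_3 = e^(-2πi/3)

Computing each X[k]:
X[0] = 1
X[1] = 1.0000+5.1962i
X[2] = 1.0000-5.1962i

X = [1, 1.0000+5.1962i, 1.0000-5.1962i]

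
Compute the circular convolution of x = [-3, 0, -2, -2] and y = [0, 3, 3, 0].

(x ⊛ y)[n] = Σ(m=0 to 3) x[m] · y[(n-m) mod 4]

Computing each output sample:
(x ⊛ y)[0] = -12
(x ⊛ y)[1] = -15
(x ⊛ y)[2] = -9
(x ⊛ y)[3] = -6

x ⊛ y = [-12, -15, -9, -6]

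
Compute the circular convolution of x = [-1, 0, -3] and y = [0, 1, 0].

(x ⊛ y)[n] = Σ(m=0 to 2) x[m] · y[(n-m) mod 3]

Computing each output sample:
(x ⊛ y)[0] = -3
(x ⊛ y)[1] = -1
(x ⊛ y)[2] = 0

x ⊛ y = [-3, -1, 0]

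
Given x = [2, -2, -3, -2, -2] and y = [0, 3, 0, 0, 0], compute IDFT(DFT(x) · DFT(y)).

(x ⊛ y)[n] = Σ(m=0 to 4) x[m] · y[(n-m) mod 5]

Computing each output sample:
(x ⊛ y)[0] = -6
(x ⊛ y)[1] = 6
(x ⊛ y)[2] = -6
(x ⊛ y)[3] = -9
(x ⊛ y)[4] = -6

x ⊛ y = [-6, 6, -6, -9, -6]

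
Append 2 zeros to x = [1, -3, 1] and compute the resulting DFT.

Original 3-point DFT: [-1, 2.0000+3.4641i, 2.0000-3.4641i]
Zero-padded 5-point DFT provides frequency interpolation.

DFT_5([x, 0, ...]) = [-1, -0.7361+2.2654i, 3.7361+2.7144i, 3.7361-2.7144i, -0.7361-2.2654i]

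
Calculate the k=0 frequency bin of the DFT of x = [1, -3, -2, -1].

X[0] = Σ(n=0 to 3) x[n] · ω_4^0 = Σ x[n]
= (1) + (-3) + (-2) + (-1)

X[0] = -5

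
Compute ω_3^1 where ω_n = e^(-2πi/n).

ω_3^1 = e^(-2πi·1/3)
= cos(-2π·1/3) + i·sin(-2π·1/3)
= cos(-2π/3) + i·sin(-2π/3)

ω_3^1 = cos(-2π/3) + i·sin(-2π/3) = -0.5000-0.8660i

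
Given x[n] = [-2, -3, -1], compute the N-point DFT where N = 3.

X[k] = Σ(n=0 to 2) x[n] · ω_3^(nk)
where ω_3 = e^(-2πi/3)

Computing each X[k]:
X[0] = -6
X[1] = 1.7321i
X[2] = -1.7321i

X = [-6, 1.7321i, -1.7321i]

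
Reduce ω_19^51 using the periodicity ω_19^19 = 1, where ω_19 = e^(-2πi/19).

Since ω_19^19 = 1, powers reduce modulo 19.
51 mod 19 = 13
So ω_19^51 = ω_19^13 = e^(-2πi·13/19)

ω_19^51 = ω_19^13 = -0.4017+0.9158i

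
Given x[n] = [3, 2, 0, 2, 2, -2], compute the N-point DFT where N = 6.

X[k] = Σ(n=0 to 5) x[n] · ω_6^(nk)
where ω_6 = e^(-2πi/6)

Computing each X[k]:
X[0] = 7
X[1] = -1.7321i
X[2] = 4.0000-5.1962i
X[3] = 3
X[4] = 4.0000+5.1962i
X[5] = 1.7321i

X = [7, -1.7321i, 4.0000-5.1962i, 3, 4.0000+5.1962i, 1.7321i]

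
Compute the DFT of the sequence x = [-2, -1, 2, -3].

X[k] = Σ(n=0 to 3) x[n] · ω_4^(nk)
where ω_4 = e^(-2πi/4)

Computing each X[k]:
X[0] = -4
X[1] = -4-2i
X[2] = 4
X[3] = -4+2i

X = [-4, -4-2i, 4, -4+2i]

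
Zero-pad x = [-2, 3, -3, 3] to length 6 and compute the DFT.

Original 4-point DFT: [1, 1, -11, 1]
Zero-padded 6-point DFT provides frequency interpolation.

DFT_6([x, 0, ...]) = [1, -2, 1.0000-5.1962i, -11, 1.0000+5.1962i, -2]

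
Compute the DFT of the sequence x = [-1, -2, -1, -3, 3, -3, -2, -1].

X[k] = Σ(n=0 to 7) x[n] · ω_8^(nk)
where ω_8 = e^(-2πi/8)

Computing each X[k]:
X[0] = -10
X[1] = -1.8787-0.2929i
X[2] = 5+1i
X[3] = -6.1213+1.7071i
X[4] = 8
X[5] = -6.1213-1.7071i
X[6] = 5-1i
X[7] = -1.8787+0.2929i

X = [-10, -1.8787-0.2929i, 5+1i, -6.1213+1.7071i, 8, -6.1213-1.7071i, 5-1i, -1.8787+0.2929i]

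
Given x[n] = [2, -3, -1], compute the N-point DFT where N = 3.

X[k] = Σ(n=0 to 2) x[n] · ω_3^(nk)
where ω_3 = e^(-2πi/3)

Computing each X[k]:
X[0] = -2
X[1] = 4.0000+1.7321i
X[2] = 4.0000-1.7321i

X = [-2, 4.0000+1.7321i, 4.0000-1.7321i]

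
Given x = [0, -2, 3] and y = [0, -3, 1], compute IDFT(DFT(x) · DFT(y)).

(x ⊛ y)[n] = Σ(m=0 to 2) x[m] · y[(n-m) mod 3]

Computing each output sample:
(x ⊛ y)[0] = -11
(x ⊛ y)[1] = 3
(x ⊛ y)[2] = 6

x ⊛ y = [-11, 3, 6]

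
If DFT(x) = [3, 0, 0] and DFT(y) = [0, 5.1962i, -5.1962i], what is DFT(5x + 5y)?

By linearity: DFT(5x + 5y) = 5·DFT(x) + 5·DFT(y)
= 5·[3, 0, 0] + 5·[0, 5.1962i, -5.1962i]

Computing element-wise:
Z[0] = 5·(3) + 5·(0) = 15
Z[1] = 5·(0) + 5·(5.1962i) = 25.9810i
Z[2] = 5·(0) + 5·(-5.1962i) = -25.9810i

DFT(5x + 5y) = 5·X + 5·Y = [15, 25.9810i, -25.9810i]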